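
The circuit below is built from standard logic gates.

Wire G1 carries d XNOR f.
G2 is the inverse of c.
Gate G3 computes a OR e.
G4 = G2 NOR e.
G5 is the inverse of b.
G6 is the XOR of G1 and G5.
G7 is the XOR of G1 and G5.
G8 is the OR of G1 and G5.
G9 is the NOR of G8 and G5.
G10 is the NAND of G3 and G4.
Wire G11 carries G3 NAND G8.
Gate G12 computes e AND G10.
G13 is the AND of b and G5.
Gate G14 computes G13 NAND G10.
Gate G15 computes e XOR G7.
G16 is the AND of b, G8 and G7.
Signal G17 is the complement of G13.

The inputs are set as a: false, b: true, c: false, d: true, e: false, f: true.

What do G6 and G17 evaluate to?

G6 = true; G17 = true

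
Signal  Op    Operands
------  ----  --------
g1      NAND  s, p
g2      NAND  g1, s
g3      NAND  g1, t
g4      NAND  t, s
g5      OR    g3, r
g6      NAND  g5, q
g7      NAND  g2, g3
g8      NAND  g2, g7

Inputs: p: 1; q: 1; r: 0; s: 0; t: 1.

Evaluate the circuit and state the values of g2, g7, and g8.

g1 = s NAND p = 0 NAND 1 = 1
g2 = g1 NAND s = 1 NAND 0 = 1
g3 = g1 NAND t = 1 NAND 1 = 0
g7 = g2 NAND g3 = 1 NAND 0 = 1
g8 = g2 NAND g7 = 1 NAND 1 = 0

g2 = 1; g7 = 1; g8 = 0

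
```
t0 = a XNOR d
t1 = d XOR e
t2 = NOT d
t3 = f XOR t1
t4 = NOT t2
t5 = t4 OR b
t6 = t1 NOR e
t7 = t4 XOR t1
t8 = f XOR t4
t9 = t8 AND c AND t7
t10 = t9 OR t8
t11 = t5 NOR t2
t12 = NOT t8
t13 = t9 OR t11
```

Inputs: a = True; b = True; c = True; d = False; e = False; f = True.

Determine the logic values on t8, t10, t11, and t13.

t1 = d XOR e = False XOR False = False
t2 = NOT d = NOT False = True
t4 = NOT t2 = NOT True = False
t5 = t4 OR b = False OR True = True
t7 = t4 XOR t1 = False XOR False = False
t8 = f XOR t4 = True XOR False = True
t9 = t8 AND c AND t7 = True AND True AND False = False
t10 = t9 OR t8 = False OR True = True
t11 = t5 NOR t2 = True NOR True = False
t13 = t9 OR t11 = False OR False = False

t8 = True, t10 = True, t11 = False, t13 = False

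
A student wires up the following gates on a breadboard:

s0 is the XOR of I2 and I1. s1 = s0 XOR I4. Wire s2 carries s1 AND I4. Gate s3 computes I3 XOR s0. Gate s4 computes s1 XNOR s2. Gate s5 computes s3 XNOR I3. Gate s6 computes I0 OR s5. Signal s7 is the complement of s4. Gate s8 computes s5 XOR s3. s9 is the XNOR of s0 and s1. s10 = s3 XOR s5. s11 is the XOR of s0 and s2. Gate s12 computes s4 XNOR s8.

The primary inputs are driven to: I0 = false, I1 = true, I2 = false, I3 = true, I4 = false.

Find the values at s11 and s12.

s11 = true, s12 = true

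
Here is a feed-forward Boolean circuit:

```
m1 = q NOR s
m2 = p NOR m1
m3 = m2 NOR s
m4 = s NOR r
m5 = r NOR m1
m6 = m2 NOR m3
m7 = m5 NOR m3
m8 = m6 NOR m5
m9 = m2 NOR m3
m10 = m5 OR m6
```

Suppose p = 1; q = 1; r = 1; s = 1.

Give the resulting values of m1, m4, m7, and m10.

m1 = q NOR s = 1 NOR 1 = 0
m2 = p NOR m1 = 1 NOR 0 = 0
m3 = m2 NOR s = 0 NOR 1 = 0
m4 = s NOR r = 1 NOR 1 = 0
m5 = r NOR m1 = 1 NOR 0 = 0
m6 = m2 NOR m3 = 0 NOR 0 = 1
m7 = m5 NOR m3 = 0 NOR 0 = 1
m10 = m5 OR m6 = 0 OR 1 = 1

m1 = 0  m4 = 0  m7 = 1  m10 = 1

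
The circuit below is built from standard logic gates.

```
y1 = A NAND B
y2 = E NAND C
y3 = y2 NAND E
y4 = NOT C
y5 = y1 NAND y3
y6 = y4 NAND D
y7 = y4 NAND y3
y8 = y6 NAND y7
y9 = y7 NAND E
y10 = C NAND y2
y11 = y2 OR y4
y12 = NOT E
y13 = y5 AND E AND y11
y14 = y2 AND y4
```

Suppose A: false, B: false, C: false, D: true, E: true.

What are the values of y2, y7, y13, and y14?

y2 = true  y7 = true  y13 = true  y14 = true

y1 = A NAND B = false NAND false = true
y2 = E NAND C = true NAND false = true
y3 = y2 NAND E = true NAND true = false
y4 = NOT C = NOT false = true
y5 = y1 NAND y3 = true NAND false = true
y7 = y4 NAND y3 = true NAND false = true
y11 = y2 OR y4 = true OR true = true
y13 = y5 AND E AND y11 = true AND true AND true = true
y14 = y2 AND y4 = true AND true = true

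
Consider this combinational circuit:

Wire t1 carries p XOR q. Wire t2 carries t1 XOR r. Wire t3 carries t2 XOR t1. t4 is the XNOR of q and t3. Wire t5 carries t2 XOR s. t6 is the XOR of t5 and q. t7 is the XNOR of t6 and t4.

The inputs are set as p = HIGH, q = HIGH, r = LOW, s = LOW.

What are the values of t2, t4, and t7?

t2 = LOW, t4 = LOW, t7 = LOW

t1 = p XOR q = HIGH XOR HIGH = LOW
t2 = t1 XOR r = LOW XOR LOW = LOW
t3 = t2 XOR t1 = LOW XOR LOW = LOW
t4 = q XNOR t3 = HIGH XNOR LOW = LOW
t5 = t2 XOR s = LOW XOR LOW = LOW
t6 = t5 XOR q = LOW XOR HIGH = HIGH
t7 = t6 XNOR t4 = HIGH XNOR LOW = LOW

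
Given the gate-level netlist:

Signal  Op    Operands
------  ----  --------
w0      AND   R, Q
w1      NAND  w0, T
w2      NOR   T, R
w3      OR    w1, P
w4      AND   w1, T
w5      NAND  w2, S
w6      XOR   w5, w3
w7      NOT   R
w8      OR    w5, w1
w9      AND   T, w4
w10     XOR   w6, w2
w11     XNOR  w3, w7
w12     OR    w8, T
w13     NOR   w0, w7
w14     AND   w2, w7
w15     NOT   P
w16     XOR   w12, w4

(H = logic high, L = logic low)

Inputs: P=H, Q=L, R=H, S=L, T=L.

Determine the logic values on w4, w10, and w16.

w4 = L; w10 = L; w16 = H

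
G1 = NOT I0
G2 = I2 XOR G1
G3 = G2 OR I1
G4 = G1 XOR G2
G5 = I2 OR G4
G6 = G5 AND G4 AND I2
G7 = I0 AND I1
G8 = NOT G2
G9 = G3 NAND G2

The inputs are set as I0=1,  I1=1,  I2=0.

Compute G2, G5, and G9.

G2 = 0, G5 = 0, G9 = 1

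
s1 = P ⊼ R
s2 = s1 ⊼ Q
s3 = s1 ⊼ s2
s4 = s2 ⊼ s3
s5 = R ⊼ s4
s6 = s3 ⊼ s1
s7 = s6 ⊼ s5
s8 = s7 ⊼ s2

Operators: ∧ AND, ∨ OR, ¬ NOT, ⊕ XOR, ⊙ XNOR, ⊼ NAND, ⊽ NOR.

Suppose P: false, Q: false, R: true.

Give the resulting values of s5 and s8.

s5 = false  s8 = false

s1 = P NAND R = false NAND true = true
s2 = s1 NAND Q = true NAND false = true
s3 = s1 NAND s2 = true NAND true = false
s4 = s2 NAND s3 = true NAND false = true
s5 = R NAND s4 = true NAND true = false
s6 = s3 NAND s1 = false NAND true = true
s7 = s6 NAND s5 = true NAND false = true
s8 = s7 NAND s2 = true NAND true = false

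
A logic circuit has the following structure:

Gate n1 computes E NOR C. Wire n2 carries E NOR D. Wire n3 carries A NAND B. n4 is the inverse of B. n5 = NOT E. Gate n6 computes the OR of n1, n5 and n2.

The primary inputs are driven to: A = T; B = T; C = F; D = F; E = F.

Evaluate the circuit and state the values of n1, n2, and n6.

n1 = T  n2 = T  n6 = T

n1 = E NOR C = F NOR F = T
n2 = E NOR D = F NOR F = T
n5 = NOT E = NOT F = T
n6 = n1 OR n5 OR n2 = T OR T OR T = T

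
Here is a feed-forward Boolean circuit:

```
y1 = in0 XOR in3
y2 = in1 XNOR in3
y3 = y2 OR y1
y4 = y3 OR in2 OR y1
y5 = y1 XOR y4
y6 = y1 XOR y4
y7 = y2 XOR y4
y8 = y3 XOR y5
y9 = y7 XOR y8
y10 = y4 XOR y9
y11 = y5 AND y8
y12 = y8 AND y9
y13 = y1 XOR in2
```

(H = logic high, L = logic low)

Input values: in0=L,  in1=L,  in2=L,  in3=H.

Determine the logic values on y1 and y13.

y1 = in0 XOR in3 = L XOR H = H
y13 = y1 XOR in2 = H XOR L = H

y1 = H, y13 = H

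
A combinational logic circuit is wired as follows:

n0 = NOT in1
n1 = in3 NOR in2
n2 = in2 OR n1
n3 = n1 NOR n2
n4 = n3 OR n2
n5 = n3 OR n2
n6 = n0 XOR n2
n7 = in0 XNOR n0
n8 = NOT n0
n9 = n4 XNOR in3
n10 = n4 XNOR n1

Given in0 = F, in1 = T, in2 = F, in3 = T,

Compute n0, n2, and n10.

n0 = NOT in1 = NOT T = F
n1 = in3 NOR in2 = T NOR F = F
n2 = in2 OR n1 = F OR F = F
n3 = n1 NOR n2 = F NOR F = T
n4 = n3 OR n2 = T OR F = T
n10 = n4 XNOR n1 = T XNOR F = F

n0 = F, n2 = F, n10 = F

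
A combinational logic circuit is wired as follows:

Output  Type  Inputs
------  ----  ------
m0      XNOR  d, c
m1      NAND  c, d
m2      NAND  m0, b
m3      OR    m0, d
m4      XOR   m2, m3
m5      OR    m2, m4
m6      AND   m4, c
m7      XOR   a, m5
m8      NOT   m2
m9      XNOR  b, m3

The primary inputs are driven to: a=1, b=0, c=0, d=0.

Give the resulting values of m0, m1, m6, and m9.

m0 = 1; m1 = 1; m6 = 0; m9 = 0

m0 = d XNOR c = 0 XNOR 0 = 1
m1 = c NAND d = 0 NAND 0 = 1
m2 = m0 NAND b = 1 NAND 0 = 1
m3 = m0 OR d = 1 OR 0 = 1
m4 = m2 XOR m3 = 1 XOR 1 = 0
m6 = m4 AND c = 0 AND 0 = 0
m9 = b XNOR m3 = 0 XNOR 1 = 0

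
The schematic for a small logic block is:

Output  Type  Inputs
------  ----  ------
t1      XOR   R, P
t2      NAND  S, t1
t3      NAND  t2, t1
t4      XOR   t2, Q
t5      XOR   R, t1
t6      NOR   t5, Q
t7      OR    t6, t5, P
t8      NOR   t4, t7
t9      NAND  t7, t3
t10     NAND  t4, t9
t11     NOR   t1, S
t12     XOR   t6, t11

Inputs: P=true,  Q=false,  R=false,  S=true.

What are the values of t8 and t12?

t8 = false, t12 = false

t1 = R XOR P = false XOR true = true
t2 = S NAND t1 = true NAND true = false
t4 = t2 XOR Q = false XOR false = false
t5 = R XOR t1 = false XOR true = true
t6 = t5 NOR Q = true NOR false = false
t7 = t6 OR t5 OR P = false OR true OR true = true
t8 = t4 NOR t7 = false NOR true = false
t11 = t1 NOR S = true NOR true = false
t12 = t6 XOR t11 = false XOR false = false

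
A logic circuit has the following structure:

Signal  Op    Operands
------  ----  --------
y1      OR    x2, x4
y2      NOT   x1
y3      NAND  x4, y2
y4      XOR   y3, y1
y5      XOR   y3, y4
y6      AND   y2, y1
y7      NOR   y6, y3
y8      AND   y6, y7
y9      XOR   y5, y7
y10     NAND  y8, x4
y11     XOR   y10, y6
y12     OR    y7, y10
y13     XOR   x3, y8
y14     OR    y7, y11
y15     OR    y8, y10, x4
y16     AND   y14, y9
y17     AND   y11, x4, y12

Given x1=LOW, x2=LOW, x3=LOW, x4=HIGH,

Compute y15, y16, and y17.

y1 = x2 OR x4 = LOW OR HIGH = HIGH
y2 = NOT x1 = NOT LOW = HIGH
y3 = x4 NAND y2 = HIGH NAND HIGH = LOW
y4 = y3 XOR y1 = LOW XOR HIGH = HIGH
y5 = y3 XOR y4 = LOW XOR HIGH = HIGH
y6 = y2 AND y1 = HIGH AND HIGH = HIGH
y7 = y6 NOR y3 = HIGH NOR LOW = LOW
y8 = y6 AND y7 = HIGH AND LOW = LOW
y9 = y5 XOR y7 = HIGH XOR LOW = HIGH
y10 = y8 NAND x4 = LOW NAND HIGH = HIGH
y11 = y10 XOR y6 = HIGH XOR HIGH = LOW
y12 = y7 OR y10 = LOW OR HIGH = HIGH
y14 = y7 OR y11 = LOW OR LOW = LOW
y15 = y8 OR y10 OR x4 = LOW OR HIGH OR HIGH = HIGH
y16 = y14 AND y9 = LOW AND HIGH = LOW
y17 = y11 AND x4 AND y12 = LOW AND HIGH AND HIGH = LOW

y15 = HIGH; y16 = LOW; y17 = LOW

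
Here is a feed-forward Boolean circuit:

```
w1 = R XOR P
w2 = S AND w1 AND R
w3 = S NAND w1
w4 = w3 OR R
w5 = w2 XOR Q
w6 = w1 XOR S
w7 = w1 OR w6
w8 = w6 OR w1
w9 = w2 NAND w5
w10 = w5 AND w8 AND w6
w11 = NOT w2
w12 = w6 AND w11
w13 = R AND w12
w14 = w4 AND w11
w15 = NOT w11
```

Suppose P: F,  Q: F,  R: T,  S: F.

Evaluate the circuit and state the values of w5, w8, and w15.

w5 = F; w8 = T; w15 = F

w1 = R XOR P = T XOR F = T
w2 = S AND w1 AND R = F AND T AND T = F
w5 = w2 XOR Q = F XOR F = F
w6 = w1 XOR S = T XOR F = T
w8 = w6 OR w1 = T OR T = T
w11 = NOT w2 = NOT F = T
w15 = NOT w11 = NOT T = F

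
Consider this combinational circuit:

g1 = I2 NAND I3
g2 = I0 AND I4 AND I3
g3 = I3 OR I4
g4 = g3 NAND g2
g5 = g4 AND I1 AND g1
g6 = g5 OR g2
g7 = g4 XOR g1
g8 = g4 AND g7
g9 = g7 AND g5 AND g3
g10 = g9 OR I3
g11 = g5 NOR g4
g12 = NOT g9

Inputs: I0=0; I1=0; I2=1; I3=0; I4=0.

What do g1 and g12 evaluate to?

g1 = I2 NAND I3 = 1 NAND 0 = 1
g2 = I0 AND I4 AND I3 = 0 AND 0 AND 0 = 0
g3 = I3 OR I4 = 0 OR 0 = 0
g4 = g3 NAND g2 = 0 NAND 0 = 1
g5 = g4 AND I1 AND g1 = 1 AND 0 AND 1 = 0
g7 = g4 XOR g1 = 1 XOR 1 = 0
g9 = g7 AND g5 AND g3 = 0 AND 0 AND 0 = 0
g12 = NOT g9 = NOT 0 = 1

g1 = 1, g12 = 1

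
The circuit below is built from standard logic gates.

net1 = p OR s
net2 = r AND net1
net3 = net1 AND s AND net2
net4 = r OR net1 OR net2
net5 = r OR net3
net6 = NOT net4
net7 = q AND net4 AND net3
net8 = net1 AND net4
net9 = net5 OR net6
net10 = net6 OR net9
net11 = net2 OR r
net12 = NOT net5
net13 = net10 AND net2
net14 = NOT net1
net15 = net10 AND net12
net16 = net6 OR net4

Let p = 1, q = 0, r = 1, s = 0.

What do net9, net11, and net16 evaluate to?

net9 = 1; net11 = 1; net16 = 1

net1 = p OR s = 1 OR 0 = 1
net2 = r AND net1 = 1 AND 1 = 1
net3 = net1 AND s AND net2 = 1 AND 0 AND 1 = 0
net4 = r OR net1 OR net2 = 1 OR 1 OR 1 = 1
net5 = r OR net3 = 1 OR 0 = 1
net6 = NOT net4 = NOT 1 = 0
net9 = net5 OR net6 = 1 OR 0 = 1
net11 = net2 OR r = 1 OR 1 = 1
net16 = net6 OR net4 = 0 OR 1 = 1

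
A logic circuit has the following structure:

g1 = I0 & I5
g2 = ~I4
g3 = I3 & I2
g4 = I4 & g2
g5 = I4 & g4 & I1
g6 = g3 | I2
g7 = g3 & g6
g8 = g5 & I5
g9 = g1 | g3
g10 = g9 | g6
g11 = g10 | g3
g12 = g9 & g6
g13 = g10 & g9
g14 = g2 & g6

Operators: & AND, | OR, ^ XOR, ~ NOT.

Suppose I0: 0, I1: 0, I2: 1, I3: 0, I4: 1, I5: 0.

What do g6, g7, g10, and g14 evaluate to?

g6 = 1; g7 = 0; g10 = 1; g14 = 0

g1 = I0 AND I5 = 0 AND 0 = 0
g2 = NOT I4 = NOT 1 = 0
g3 = I3 AND I2 = 0 AND 1 = 0
g6 = g3 OR I2 = 0 OR 1 = 1
g7 = g3 AND g6 = 0 AND 1 = 0
g9 = g1 OR g3 = 0 OR 0 = 0
g10 = g9 OR g6 = 0 OR 1 = 1
g14 = g2 AND g6 = 0 AND 1 = 0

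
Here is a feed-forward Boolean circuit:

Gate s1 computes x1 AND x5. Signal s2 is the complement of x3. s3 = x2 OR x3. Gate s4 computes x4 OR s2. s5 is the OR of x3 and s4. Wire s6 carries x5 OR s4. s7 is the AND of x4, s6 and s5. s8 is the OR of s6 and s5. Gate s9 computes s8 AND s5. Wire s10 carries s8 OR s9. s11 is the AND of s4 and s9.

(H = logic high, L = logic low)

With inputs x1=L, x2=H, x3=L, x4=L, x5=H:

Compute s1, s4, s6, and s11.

s1 = L, s4 = H, s6 = H, s11 = H

s1 = x1 AND x5 = L AND H = L
s2 = NOT x3 = NOT L = H
s4 = x4 OR s2 = L OR H = H
s5 = x3 OR s4 = L OR H = H
s6 = x5 OR s4 = H OR H = H
s8 = s6 OR s5 = H OR H = H
s9 = s8 AND s5 = H AND H = H
s11 = s4 AND s9 = H AND H = H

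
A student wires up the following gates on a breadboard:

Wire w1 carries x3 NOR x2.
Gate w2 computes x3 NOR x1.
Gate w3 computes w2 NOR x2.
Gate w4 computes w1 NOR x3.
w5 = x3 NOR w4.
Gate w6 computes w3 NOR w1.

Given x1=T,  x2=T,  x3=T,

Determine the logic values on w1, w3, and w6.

w1 = F, w3 = F, w6 = T

w1 = x3 NOR x2 = T NOR T = F
w2 = x3 NOR x1 = T NOR T = F
w3 = w2 NOR x2 = F NOR T = F
w6 = w3 NOR w1 = F NOR F = T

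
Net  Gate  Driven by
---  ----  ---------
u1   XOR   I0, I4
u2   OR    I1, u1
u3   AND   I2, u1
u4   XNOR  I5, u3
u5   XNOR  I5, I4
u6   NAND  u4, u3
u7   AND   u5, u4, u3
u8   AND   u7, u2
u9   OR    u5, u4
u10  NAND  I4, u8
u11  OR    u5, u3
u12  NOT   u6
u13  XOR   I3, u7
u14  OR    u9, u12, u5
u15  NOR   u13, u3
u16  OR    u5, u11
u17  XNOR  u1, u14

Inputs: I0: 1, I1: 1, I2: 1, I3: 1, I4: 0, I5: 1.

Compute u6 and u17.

u6 = 0; u17 = 1

u1 = I0 XOR I4 = 1 XOR 0 = 1
u3 = I2 AND u1 = 1 AND 1 = 1
u4 = I5 XNOR u3 = 1 XNOR 1 = 1
u5 = I5 XNOR I4 = 1 XNOR 0 = 0
u6 = u4 NAND u3 = 1 NAND 1 = 0
u9 = u5 OR u4 = 0 OR 1 = 1
u12 = NOT u6 = NOT 0 = 1
u14 = u9 OR u12 OR u5 = 1 OR 1 OR 0 = 1
u17 = u1 XNOR u14 = 1 XNOR 1 = 1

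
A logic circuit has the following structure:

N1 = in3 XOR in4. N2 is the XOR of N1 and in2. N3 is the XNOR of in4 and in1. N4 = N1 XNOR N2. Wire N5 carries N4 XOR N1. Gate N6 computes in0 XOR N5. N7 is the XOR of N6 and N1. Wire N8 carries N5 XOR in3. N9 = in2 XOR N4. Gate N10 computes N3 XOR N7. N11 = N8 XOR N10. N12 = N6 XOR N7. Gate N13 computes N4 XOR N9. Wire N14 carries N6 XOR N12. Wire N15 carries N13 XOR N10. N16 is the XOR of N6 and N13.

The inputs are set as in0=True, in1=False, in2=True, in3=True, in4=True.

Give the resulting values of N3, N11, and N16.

N1 = in3 XOR in4 = True XOR True = False
N2 = N1 XOR in2 = False XOR True = True
N3 = in4 XNOR in1 = True XNOR False = False
N4 = N1 XNOR N2 = False XNOR True = False
N5 = N4 XOR N1 = False XOR False = False
N6 = in0 XOR N5 = True XOR False = True
N7 = N6 XOR N1 = True XOR False = True
N8 = N5 XOR in3 = False XOR True = True
N9 = in2 XOR N4 = True XOR False = True
N10 = N3 XOR N7 = False XOR True = True
N11 = N8 XOR N10 = True XOR True = False
N13 = N4 XOR N9 = False XOR True = True
N16 = N6 XOR N13 = True XOR True = False

N3 = False, N11 = False, N16 = False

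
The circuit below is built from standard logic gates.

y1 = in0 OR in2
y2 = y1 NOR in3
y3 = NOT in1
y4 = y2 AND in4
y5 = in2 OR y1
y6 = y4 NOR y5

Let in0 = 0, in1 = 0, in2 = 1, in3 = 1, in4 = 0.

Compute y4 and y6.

y4 = 0, y6 = 0

y1 = in0 OR in2 = 0 OR 1 = 1
y2 = y1 NOR in3 = 1 NOR 1 = 0
y4 = y2 AND in4 = 0 AND 0 = 0
y5 = in2 OR y1 = 1 OR 1 = 1
y6 = y4 NOR y5 = 0 NOR 1 = 0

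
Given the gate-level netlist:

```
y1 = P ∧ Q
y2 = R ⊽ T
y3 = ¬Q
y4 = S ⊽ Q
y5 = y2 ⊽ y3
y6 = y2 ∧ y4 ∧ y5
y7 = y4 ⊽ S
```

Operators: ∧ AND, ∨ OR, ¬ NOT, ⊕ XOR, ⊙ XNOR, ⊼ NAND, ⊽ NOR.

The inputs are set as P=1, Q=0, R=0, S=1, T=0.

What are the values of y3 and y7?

y3 = 1, y7 = 0

y3 = NOT Q = NOT 0 = 1
y4 = S NOR Q = 1 NOR 0 = 0
y7 = y4 NOR S = 0 NOR 1 = 0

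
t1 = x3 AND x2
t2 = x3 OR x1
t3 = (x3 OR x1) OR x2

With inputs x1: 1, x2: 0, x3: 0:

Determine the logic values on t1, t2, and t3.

t1 = 0  t2 = 1  t3 = 1

t1 = 0 AND 0 = 0
t2 = 0 OR 1 = 1
t3 = (0 OR 1) OR 0 = 1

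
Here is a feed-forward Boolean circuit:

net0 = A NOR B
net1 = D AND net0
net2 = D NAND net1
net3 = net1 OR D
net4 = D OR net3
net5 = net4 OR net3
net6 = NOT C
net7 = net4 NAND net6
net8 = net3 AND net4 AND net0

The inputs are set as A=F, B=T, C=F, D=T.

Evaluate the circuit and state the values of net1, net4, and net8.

net1 = F, net4 = T, net8 = F

net0 = A NOR B = F NOR T = F
net1 = D AND net0 = T AND F = F
net3 = net1 OR D = F OR T = T
net4 = D OR net3 = T OR T = T
net8 = net3 AND net4 AND net0 = T AND T AND F = F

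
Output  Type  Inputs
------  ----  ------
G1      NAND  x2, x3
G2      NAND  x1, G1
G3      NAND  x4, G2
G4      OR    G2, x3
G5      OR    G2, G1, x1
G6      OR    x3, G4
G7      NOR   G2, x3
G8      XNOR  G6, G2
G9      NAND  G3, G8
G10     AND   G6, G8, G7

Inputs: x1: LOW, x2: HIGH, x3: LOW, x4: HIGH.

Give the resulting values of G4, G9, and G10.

G4 = HIGH  G9 = HIGH  G10 = LOW

G1 = x2 NAND x3 = HIGH NAND LOW = HIGH
G2 = x1 NAND G1 = LOW NAND HIGH = HIGH
G3 = x4 NAND G2 = HIGH NAND HIGH = LOW
G4 = G2 OR x3 = HIGH OR LOW = HIGH
G6 = x3 OR G4 = LOW OR HIGH = HIGH
G7 = G2 NOR x3 = HIGH NOR LOW = LOW
G8 = G6 XNOR G2 = HIGH XNOR HIGH = HIGH
G9 = G3 NAND G8 = LOW NAND HIGH = HIGH
G10 = G6 AND G8 AND G7 = HIGH AND HIGH AND LOW = LOW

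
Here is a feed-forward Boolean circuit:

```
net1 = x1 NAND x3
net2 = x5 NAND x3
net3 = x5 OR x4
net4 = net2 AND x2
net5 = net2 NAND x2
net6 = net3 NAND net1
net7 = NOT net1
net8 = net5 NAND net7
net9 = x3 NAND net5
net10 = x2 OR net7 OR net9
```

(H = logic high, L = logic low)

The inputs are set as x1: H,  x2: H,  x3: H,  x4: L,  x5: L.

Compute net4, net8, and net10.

net4 = H, net8 = H, net10 = H

net1 = x1 NAND x3 = H NAND H = L
net2 = x5 NAND x3 = L NAND H = H
net4 = net2 AND x2 = H AND H = H
net5 = net2 NAND x2 = H NAND H = L
net7 = NOT net1 = NOT L = H
net8 = net5 NAND net7 = L NAND H = H
net9 = x3 NAND net5 = H NAND L = H
net10 = x2 OR net7 OR net9 = H OR H OR H = H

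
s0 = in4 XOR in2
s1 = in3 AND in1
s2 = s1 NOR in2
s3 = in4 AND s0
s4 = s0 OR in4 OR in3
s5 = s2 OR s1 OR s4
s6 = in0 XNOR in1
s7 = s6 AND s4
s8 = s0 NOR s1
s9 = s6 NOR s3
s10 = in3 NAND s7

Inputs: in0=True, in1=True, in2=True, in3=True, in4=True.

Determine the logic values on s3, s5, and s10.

s0 = in4 XOR in2 = True XOR True = False
s1 = in3 AND in1 = True AND True = True
s2 = s1 NOR in2 = True NOR True = False
s3 = in4 AND s0 = True AND False = False
s4 = s0 OR in4 OR in3 = False OR True OR True = True
s5 = s2 OR s1 OR s4 = False OR True OR True = True
s6 = in0 XNOR in1 = True XNOR True = True
s7 = s6 AND s4 = True AND True = True
s10 = in3 NAND s7 = True NAND True = False

s3 = False  s5 = True  s10 = False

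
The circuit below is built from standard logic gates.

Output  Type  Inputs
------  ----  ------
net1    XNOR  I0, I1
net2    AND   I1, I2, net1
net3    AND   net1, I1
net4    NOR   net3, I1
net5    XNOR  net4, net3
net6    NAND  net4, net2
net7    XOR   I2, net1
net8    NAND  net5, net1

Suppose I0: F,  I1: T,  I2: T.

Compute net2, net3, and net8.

net2 = F; net3 = F; net8 = T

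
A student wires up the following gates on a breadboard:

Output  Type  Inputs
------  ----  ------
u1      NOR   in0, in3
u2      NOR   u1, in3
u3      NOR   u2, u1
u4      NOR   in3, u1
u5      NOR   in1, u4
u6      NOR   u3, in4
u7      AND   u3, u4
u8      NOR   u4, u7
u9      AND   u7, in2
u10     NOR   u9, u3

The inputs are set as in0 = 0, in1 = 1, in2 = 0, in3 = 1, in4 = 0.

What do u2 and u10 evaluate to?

u2 = 0, u10 = 0

u1 = in0 NOR in3 = 0 NOR 1 = 0
u2 = u1 NOR in3 = 0 NOR 1 = 0
u3 = u2 NOR u1 = 0 NOR 0 = 1
u4 = in3 NOR u1 = 1 NOR 0 = 0
u7 = u3 AND u4 = 1 AND 0 = 0
u9 = u7 AND in2 = 0 AND 0 = 0
u10 = u9 NOR u3 = 0 NOR 1 = 0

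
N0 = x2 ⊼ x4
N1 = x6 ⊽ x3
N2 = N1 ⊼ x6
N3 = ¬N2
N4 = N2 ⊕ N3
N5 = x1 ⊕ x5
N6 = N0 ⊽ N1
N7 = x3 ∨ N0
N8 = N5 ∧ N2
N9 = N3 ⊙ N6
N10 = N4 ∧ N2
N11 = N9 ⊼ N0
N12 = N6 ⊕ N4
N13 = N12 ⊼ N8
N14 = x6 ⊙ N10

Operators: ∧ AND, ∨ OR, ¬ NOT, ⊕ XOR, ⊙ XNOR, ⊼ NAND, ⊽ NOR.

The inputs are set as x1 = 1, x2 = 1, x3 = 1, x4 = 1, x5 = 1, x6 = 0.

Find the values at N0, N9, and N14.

N0 = 0, N9 = 0, N14 = 0

N0 = x2 NAND x4 = 1 NAND 1 = 0
N1 = x6 NOR x3 = 0 NOR 1 = 0
N2 = N1 NAND x6 = 0 NAND 0 = 1
N3 = NOT N2 = NOT 1 = 0
N4 = N2 XOR N3 = 1 XOR 0 = 1
N6 = N0 NOR N1 = 0 NOR 0 = 1
N9 = N3 XNOR N6 = 0 XNOR 1 = 0
N10 = N4 AND N2 = 1 AND 1 = 1
N14 = x6 XNOR N10 = 0 XNOR 1 = 0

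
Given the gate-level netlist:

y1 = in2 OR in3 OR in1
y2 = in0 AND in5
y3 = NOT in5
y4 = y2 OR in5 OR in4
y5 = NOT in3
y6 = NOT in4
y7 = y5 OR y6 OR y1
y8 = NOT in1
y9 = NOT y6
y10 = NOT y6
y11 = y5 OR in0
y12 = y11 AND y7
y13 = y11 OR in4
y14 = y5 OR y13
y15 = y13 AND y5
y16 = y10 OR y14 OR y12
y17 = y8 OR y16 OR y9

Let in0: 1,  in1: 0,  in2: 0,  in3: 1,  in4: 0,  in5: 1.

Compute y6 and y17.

y6 = 1, y17 = 1

y1 = in2 OR in3 OR in1 = 0 OR 1 OR 0 = 1
y5 = NOT in3 = NOT 1 = 0
y6 = NOT in4 = NOT 0 = 1
y7 = y5 OR y6 OR y1 = 0 OR 1 OR 1 = 1
y8 = NOT in1 = NOT 0 = 1
y9 = NOT y6 = NOT 1 = 0
y10 = NOT y6 = NOT 1 = 0
y11 = y5 OR in0 = 0 OR 1 = 1
y12 = y11 AND y7 = 1 AND 1 = 1
y13 = y11 OR in4 = 1 OR 0 = 1
y14 = y5 OR y13 = 0 OR 1 = 1
y16 = y10 OR y14 OR y12 = 0 OR 1 OR 1 = 1
y17 = y8 OR y16 OR y9 = 1 OR 1 OR 0 = 1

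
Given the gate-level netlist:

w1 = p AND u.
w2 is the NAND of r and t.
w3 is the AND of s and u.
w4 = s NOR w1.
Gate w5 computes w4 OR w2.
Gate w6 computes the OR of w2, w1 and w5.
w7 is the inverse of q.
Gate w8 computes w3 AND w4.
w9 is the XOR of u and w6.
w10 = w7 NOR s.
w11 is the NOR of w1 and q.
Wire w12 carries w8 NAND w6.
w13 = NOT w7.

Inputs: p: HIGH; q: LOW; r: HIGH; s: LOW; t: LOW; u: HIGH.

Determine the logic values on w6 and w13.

w6 = HIGH, w13 = LOW

w1 = p AND u = HIGH AND HIGH = HIGH
w2 = r NAND t = HIGH NAND LOW = HIGH
w4 = s NOR w1 = LOW NOR HIGH = LOW
w5 = w4 OR w2 = LOW OR HIGH = HIGH
w6 = w2 OR w1 OR w5 = HIGH OR HIGH OR HIGH = HIGH
w7 = NOT q = NOT LOW = HIGH
w13 = NOT w7 = NOT HIGH = LOW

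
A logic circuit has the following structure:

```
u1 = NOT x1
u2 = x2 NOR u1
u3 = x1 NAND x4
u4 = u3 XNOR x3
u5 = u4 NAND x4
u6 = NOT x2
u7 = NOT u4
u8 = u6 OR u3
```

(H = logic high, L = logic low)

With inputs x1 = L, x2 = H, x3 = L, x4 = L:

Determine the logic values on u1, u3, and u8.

u1 = H, u3 = H, u8 = H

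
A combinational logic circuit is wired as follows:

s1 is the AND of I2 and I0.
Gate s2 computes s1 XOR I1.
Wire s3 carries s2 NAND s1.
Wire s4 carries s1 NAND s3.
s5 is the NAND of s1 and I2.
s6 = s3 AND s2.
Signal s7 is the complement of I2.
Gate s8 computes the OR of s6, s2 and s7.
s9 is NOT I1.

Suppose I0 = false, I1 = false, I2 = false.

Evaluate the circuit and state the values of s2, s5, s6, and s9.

s2 = false, s5 = true, s6 = false, s9 = true

s1 = I2 AND I0 = false AND false = false
s2 = s1 XOR I1 = false XOR false = false
s3 = s2 NAND s1 = false NAND false = true
s5 = s1 NAND I2 = false NAND false = true
s6 = s3 AND s2 = true AND false = false
s9 = NOT I1 = NOT false = true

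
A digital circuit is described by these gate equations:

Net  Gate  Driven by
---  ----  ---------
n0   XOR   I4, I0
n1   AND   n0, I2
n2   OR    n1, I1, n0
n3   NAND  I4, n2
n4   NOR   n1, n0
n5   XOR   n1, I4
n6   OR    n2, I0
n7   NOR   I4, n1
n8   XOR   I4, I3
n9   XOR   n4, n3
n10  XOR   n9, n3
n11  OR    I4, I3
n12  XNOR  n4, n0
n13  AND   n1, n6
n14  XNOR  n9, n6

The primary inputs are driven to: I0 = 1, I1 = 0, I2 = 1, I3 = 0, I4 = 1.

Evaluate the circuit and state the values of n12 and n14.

n12 = 0  n14 = 0

n0 = I4 XOR I0 = 1 XOR 1 = 0
n1 = n0 AND I2 = 0 AND 1 = 0
n2 = n1 OR I1 OR n0 = 0 OR 0 OR 0 = 0
n3 = I4 NAND n2 = 1 NAND 0 = 1
n4 = n1 NOR n0 = 0 NOR 0 = 1
n6 = n2 OR I0 = 0 OR 1 = 1
n9 = n4 XOR n3 = 1 XOR 1 = 0
n12 = n4 XNOR n0 = 1 XNOR 0 = 0
n14 = n9 XNOR n6 = 0 XNOR 1 = 0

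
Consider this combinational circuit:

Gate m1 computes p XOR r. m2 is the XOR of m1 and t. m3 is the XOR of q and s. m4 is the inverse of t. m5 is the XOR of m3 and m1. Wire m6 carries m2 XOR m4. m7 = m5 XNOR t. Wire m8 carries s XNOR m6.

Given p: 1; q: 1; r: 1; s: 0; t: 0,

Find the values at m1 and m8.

m1 = 0  m8 = 0

m1 = p XOR r = 1 XOR 1 = 0
m2 = m1 XOR t = 0 XOR 0 = 0
m4 = NOT t = NOT 0 = 1
m6 = m2 XOR m4 = 0 XOR 1 = 1
m8 = s XNOR m6 = 0 XNOR 1 = 0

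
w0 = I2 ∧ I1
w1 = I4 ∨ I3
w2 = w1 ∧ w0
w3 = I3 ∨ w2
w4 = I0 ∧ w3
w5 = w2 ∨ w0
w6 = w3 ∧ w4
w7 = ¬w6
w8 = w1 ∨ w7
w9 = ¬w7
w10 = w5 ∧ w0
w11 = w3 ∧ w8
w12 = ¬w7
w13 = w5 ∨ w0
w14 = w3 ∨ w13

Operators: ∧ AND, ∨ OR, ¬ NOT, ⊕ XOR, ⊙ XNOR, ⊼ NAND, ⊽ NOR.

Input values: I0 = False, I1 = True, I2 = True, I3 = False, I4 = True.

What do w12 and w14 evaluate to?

w0 = I2 AND I1 = True AND True = True
w1 = I4 OR I3 = True OR False = True
w2 = w1 AND w0 = True AND True = True
w3 = I3 OR w2 = False OR True = True
w4 = I0 AND w3 = False AND True = False
w5 = w2 OR w0 = True OR True = True
w6 = w3 AND w4 = True AND False = False
w7 = NOT w6 = NOT False = True
w12 = NOT w7 = NOT True = False
w13 = w5 OR w0 = True OR True = True
w14 = w3 OR w13 = True OR True = True

w12 = False  w14 = True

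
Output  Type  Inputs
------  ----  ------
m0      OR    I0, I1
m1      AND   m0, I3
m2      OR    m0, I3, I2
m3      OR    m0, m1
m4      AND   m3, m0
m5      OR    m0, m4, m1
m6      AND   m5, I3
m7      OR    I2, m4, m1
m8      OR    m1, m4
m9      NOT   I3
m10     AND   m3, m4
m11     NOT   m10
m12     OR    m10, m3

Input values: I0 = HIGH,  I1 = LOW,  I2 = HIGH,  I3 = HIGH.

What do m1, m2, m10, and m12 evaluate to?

m1 = HIGH; m2 = HIGH; m10 = HIGH; m12 = HIGH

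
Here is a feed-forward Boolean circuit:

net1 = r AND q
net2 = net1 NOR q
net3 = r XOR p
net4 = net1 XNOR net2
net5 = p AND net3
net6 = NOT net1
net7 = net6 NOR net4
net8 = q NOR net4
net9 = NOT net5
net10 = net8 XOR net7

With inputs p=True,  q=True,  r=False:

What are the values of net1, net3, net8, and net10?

net1 = False; net3 = True; net8 = False; net10 = False

net1 = r AND q = False AND True = False
net2 = net1 NOR q = False NOR True = False
net3 = r XOR p = False XOR True = True
net4 = net1 XNOR net2 = False XNOR False = True
net6 = NOT net1 = NOT False = True
net7 = net6 NOR net4 = True NOR True = False
net8 = q NOR net4 = True NOR True = False
net10 = net8 XOR net7 = False XOR False = False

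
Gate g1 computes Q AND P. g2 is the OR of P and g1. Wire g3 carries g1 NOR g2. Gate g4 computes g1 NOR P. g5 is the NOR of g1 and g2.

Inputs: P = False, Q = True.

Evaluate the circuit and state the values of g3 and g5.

g3 = True  g5 = True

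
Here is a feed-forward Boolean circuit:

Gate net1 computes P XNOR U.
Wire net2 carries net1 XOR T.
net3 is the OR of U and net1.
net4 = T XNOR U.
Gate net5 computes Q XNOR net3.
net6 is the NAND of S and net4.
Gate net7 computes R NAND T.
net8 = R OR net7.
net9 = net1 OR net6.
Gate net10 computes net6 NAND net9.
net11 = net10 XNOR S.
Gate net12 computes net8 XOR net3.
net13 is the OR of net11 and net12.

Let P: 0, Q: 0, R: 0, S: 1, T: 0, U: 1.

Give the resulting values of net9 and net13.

net9 = 1; net13 = 0

net1 = P XNOR U = 0 XNOR 1 = 0
net3 = U OR net1 = 1 OR 0 = 1
net4 = T XNOR U = 0 XNOR 1 = 0
net6 = S NAND net4 = 1 NAND 0 = 1
net7 = R NAND T = 0 NAND 0 = 1
net8 = R OR net7 = 0 OR 1 = 1
net9 = net1 OR net6 = 0 OR 1 = 1
net10 = net6 NAND net9 = 1 NAND 1 = 0
net11 = net10 XNOR S = 0 XNOR 1 = 0
net12 = net8 XOR net3 = 1 XOR 1 = 0
net13 = net11 OR net12 = 0 OR 0 = 0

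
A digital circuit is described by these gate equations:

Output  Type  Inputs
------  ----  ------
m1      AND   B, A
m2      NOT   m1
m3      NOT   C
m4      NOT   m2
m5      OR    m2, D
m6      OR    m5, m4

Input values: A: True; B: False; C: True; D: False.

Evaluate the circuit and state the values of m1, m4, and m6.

m1 = False  m4 = False  m6 = True

m1 = B AND A = False AND True = False
m2 = NOT m1 = NOT False = True
m4 = NOT m2 = NOT True = False
m5 = m2 OR D = True OR False = True
m6 = m5 OR m4 = True OR False = True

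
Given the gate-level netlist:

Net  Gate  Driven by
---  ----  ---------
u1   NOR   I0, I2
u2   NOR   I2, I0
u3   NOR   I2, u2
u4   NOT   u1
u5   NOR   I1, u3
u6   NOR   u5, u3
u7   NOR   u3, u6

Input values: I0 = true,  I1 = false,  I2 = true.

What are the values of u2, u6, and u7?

u2 = I2 NOR I0 = true NOR true = false
u3 = I2 NOR u2 = true NOR false = false
u5 = I1 NOR u3 = false NOR false = true
u6 = u5 NOR u3 = true NOR false = false
u7 = u3 NOR u6 = false NOR false = true

u2 = false, u6 = false, u7 = true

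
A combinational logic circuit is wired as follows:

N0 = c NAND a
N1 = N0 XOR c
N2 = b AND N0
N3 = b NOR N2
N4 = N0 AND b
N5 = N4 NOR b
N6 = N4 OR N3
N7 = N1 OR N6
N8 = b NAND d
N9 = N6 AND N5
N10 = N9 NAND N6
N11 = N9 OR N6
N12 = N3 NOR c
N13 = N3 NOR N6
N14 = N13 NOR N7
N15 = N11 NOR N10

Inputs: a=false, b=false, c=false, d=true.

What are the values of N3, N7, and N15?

N0 = c NAND a = false NAND false = true
N1 = N0 XOR c = true XOR false = true
N2 = b AND N0 = false AND true = false
N3 = b NOR N2 = false NOR false = true
N4 = N0 AND b = true AND false = false
N5 = N4 NOR b = false NOR false = true
N6 = N4 OR N3 = false OR true = true
N7 = N1 OR N6 = true OR true = true
N9 = N6 AND N5 = true AND true = true
N10 = N9 NAND N6 = true NAND true = false
N11 = N9 OR N6 = true OR true = true
N15 = N11 NOR N10 = true NOR false = false

N3 = true, N7 = true, N15 = false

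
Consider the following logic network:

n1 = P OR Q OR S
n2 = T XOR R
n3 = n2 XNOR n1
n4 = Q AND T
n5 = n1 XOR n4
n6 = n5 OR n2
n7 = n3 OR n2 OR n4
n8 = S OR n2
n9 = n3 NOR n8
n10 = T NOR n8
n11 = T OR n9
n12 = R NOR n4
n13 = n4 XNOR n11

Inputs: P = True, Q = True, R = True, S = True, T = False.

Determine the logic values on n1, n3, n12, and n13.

n1 = P OR Q OR S = True OR True OR True = True
n2 = T XOR R = False XOR True = True
n3 = n2 XNOR n1 = True XNOR True = True
n4 = Q AND T = True AND False = False
n8 = S OR n2 = True OR True = True
n9 = n3 NOR n8 = True NOR True = False
n11 = T OR n9 = False OR False = False
n12 = R NOR n4 = True NOR False = False
n13 = n4 XNOR n11 = False XNOR False = True

n1 = True  n3 = True  n12 = False  n13 = True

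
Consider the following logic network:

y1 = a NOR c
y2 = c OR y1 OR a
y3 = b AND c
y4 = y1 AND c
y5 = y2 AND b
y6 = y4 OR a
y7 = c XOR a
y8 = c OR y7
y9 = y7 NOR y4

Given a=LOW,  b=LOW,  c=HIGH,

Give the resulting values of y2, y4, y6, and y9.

y1 = a NOR c = LOW NOR HIGH = LOW
y2 = c OR y1 OR a = HIGH OR LOW OR LOW = HIGH
y4 = y1 AND c = LOW AND HIGH = LOW
y6 = y4 OR a = LOW OR LOW = LOW
y7 = c XOR a = HIGH XOR LOW = HIGH
y9 = y7 NOR y4 = HIGH NOR LOW = LOW

y2 = HIGH, y4 = LOW, y6 = LOW, y9 = LOW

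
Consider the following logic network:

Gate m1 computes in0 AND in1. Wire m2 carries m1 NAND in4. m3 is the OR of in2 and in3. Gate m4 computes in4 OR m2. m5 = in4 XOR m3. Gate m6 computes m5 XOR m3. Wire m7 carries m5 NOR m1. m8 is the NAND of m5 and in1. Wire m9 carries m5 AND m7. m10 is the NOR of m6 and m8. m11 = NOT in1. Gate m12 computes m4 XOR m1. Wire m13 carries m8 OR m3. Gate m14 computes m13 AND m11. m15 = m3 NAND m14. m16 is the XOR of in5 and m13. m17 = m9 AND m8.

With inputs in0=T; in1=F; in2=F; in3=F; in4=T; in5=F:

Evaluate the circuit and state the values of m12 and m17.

m12 = T; m17 = F

m1 = in0 AND in1 = T AND F = F
m2 = m1 NAND in4 = F NAND T = T
m3 = in2 OR in3 = F OR F = F
m4 = in4 OR m2 = T OR T = T
m5 = in4 XOR m3 = T XOR F = T
m7 = m5 NOR m1 = T NOR F = F
m8 = m5 NAND in1 = T NAND F = T
m9 = m5 AND m7 = T AND F = F
m12 = m4 XOR m1 = T XOR F = T
m17 = m9 AND m8 = F AND T = F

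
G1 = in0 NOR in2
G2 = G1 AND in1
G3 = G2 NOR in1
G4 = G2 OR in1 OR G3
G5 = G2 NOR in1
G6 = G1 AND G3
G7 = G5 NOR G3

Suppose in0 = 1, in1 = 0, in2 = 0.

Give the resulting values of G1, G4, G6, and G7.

G1 = 0, G4 = 1, G6 = 0, G7 = 0

G1 = in0 NOR in2 = 1 NOR 0 = 0
G2 = G1 AND in1 = 0 AND 0 = 0
G3 = G2 NOR in1 = 0 NOR 0 = 1
G4 = G2 OR in1 OR G3 = 0 OR 0 OR 1 = 1
G5 = G2 NOR in1 = 0 NOR 0 = 1
G6 = G1 AND G3 = 0 AND 1 = 0
G7 = G5 NOR G3 = 1 NOR 1 = 0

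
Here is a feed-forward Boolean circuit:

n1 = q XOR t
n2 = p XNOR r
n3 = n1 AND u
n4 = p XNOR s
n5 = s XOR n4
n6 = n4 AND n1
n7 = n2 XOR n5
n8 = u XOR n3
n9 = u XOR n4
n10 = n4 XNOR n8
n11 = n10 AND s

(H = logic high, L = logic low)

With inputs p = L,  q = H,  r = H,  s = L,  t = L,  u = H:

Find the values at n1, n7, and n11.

n1 = H, n7 = H, n11 = L

n1 = q XOR t = H XOR L = H
n2 = p XNOR r = L XNOR H = L
n3 = n1 AND u = H AND H = H
n4 = p XNOR s = L XNOR L = H
n5 = s XOR n4 = L XOR H = H
n7 = n2 XOR n5 = L XOR H = H
n8 = u XOR n3 = H XOR H = L
n10 = n4 XNOR n8 = H XNOR L = L
n11 = n10 AND s = L AND L = L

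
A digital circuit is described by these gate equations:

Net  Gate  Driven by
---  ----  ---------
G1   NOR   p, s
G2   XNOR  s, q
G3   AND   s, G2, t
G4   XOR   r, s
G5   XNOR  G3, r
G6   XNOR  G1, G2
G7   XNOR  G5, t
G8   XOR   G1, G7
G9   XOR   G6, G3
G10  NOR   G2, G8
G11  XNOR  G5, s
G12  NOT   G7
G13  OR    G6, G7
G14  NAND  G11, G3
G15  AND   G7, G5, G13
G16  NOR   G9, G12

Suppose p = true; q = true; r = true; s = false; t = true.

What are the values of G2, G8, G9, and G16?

G1 = p NOR s = true NOR false = false
G2 = s XNOR q = false XNOR true = false
G3 = s AND G2 AND t = false AND false AND true = false
G5 = G3 XNOR r = false XNOR true = false
G6 = G1 XNOR G2 = false XNOR false = true
G7 = G5 XNOR t = false XNOR true = false
G8 = G1 XOR G7 = false XOR false = false
G9 = G6 XOR G3 = true XOR false = true
G12 = NOT G7 = NOT false = true
G16 = G9 NOR G12 = true NOR true = false

G2 = false  G8 = false  G9 = true  G16 = false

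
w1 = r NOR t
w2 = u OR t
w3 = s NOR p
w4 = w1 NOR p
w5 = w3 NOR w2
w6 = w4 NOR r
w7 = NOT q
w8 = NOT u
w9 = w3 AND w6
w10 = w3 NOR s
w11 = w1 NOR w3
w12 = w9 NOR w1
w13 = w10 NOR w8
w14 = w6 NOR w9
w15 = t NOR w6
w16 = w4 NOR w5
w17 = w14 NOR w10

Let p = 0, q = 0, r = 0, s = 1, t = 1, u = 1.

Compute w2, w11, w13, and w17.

w2 = 1, w11 = 1, w13 = 1, w17 = 0

w1 = r NOR t = 0 NOR 1 = 0
w2 = u OR t = 1 OR 1 = 1
w3 = s NOR p = 1 NOR 0 = 0
w4 = w1 NOR p = 0 NOR 0 = 1
w6 = w4 NOR r = 1 NOR 0 = 0
w8 = NOT u = NOT 1 = 0
w9 = w3 AND w6 = 0 AND 0 = 0
w10 = w3 NOR s = 0 NOR 1 = 0
w11 = w1 NOR w3 = 0 NOR 0 = 1
w13 = w10 NOR w8 = 0 NOR 0 = 1
w14 = w6 NOR w9 = 0 NOR 0 = 1
w17 = w14 NOR w10 = 1 NOR 0 = 0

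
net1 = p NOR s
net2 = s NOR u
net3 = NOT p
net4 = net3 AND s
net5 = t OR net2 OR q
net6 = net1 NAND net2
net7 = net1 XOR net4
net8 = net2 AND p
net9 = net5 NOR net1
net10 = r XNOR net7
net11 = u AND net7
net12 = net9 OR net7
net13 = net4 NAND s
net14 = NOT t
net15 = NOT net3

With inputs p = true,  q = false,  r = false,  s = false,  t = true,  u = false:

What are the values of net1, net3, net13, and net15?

net1 = false, net3 = false, net13 = true, net15 = true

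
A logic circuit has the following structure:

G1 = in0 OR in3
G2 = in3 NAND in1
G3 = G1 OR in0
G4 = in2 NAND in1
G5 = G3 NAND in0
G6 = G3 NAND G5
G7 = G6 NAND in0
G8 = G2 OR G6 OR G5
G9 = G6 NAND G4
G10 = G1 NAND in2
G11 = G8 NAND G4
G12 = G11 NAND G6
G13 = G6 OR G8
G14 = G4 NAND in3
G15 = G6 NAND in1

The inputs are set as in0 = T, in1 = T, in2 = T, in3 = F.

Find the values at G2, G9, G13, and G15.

G2 = T, G9 = T, G13 = T, G15 = F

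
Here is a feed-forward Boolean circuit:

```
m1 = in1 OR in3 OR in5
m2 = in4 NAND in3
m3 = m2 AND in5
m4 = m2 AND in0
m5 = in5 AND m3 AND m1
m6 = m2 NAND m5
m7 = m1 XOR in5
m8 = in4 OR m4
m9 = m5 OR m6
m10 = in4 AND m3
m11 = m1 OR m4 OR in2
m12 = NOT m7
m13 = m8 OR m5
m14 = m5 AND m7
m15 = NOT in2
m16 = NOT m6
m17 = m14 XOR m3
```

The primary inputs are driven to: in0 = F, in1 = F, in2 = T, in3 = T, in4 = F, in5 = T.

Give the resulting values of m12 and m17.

m12 = T, m17 = T

m1 = in1 OR in3 OR in5 = F OR T OR T = T
m2 = in4 NAND in3 = F NAND T = T
m3 = m2 AND in5 = T AND T = T
m5 = in5 AND m3 AND m1 = T AND T AND T = T
m7 = m1 XOR in5 = T XOR T = F
m12 = NOT m7 = NOT F = T
m14 = m5 AND m7 = T AND F = F
m17 = m14 XOR m3 = F XOR T = T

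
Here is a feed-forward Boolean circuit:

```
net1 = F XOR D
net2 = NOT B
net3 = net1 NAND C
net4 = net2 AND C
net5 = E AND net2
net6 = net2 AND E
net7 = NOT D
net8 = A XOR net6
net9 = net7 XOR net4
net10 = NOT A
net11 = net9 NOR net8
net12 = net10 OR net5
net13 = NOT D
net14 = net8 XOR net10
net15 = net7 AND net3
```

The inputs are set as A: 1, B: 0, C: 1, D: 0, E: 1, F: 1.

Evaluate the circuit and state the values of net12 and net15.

net1 = F XOR D = 1 XOR 0 = 1
net2 = NOT B = NOT 0 = 1
net3 = net1 NAND C = 1 NAND 1 = 0
net5 = E AND net2 = 1 AND 1 = 1
net7 = NOT D = NOT 0 = 1
net10 = NOT A = NOT 1 = 0
net12 = net10 OR net5 = 0 OR 1 = 1
net15 = net7 AND net3 = 1 AND 0 = 0

net12 = 1, net15 = 0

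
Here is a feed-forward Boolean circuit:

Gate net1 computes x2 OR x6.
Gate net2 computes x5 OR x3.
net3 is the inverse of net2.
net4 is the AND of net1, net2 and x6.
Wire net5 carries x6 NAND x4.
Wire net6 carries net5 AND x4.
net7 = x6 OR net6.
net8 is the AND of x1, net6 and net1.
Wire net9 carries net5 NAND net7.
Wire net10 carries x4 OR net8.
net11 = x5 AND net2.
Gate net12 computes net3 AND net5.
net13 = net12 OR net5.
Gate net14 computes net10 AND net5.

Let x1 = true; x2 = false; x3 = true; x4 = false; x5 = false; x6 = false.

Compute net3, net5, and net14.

net1 = x2 OR x6 = false OR false = false
net2 = x5 OR x3 = false OR true = true
net3 = NOT net2 = NOT true = false
net5 = x6 NAND x4 = false NAND false = true
net6 = net5 AND x4 = true AND false = false
net8 = x1 AND net6 AND net1 = true AND false AND false = false
net10 = x4 OR net8 = false OR false = false
net14 = net10 AND net5 = false AND true = false

net3 = false, net5 = true, net14 = false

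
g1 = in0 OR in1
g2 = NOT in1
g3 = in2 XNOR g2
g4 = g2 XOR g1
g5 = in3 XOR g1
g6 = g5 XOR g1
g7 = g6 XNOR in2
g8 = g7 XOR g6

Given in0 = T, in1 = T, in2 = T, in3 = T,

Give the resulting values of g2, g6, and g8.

g2 = F, g6 = T, g8 = F

g1 = in0 OR in1 = T OR T = T
g2 = NOT in1 = NOT T = F
g5 = in3 XOR g1 = T XOR T = F
g6 = g5 XOR g1 = F XOR T = T
g7 = g6 XNOR in2 = T XNOR T = T
g8 = g7 XOR g6 = T XOR T = F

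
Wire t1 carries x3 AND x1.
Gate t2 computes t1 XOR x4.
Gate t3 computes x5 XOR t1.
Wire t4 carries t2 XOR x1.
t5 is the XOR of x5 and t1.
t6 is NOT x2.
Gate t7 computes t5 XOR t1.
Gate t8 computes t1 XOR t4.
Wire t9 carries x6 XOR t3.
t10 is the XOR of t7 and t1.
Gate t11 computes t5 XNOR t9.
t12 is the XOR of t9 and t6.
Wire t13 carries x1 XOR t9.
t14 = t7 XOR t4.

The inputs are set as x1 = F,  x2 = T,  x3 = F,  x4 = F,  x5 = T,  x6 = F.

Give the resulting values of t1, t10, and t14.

t1 = x3 AND x1 = F AND F = F
t2 = t1 XOR x4 = F XOR F = F
t4 = t2 XOR x1 = F XOR F = F
t5 = x5 XOR t1 = T XOR F = T
t7 = t5 XOR t1 = T XOR F = T
t10 = t7 XOR t1 = T XOR F = T
t14 = t7 XOR t4 = T XOR F = T

t1 = F  t10 = T  t14 = T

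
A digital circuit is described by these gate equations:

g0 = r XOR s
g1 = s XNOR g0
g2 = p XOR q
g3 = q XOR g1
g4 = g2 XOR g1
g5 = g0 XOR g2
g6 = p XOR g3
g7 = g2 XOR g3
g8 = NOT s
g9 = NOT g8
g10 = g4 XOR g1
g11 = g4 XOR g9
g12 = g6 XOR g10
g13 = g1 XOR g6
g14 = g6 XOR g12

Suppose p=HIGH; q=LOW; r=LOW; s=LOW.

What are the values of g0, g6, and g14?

g0 = LOW, g6 = LOW, g14 = HIGH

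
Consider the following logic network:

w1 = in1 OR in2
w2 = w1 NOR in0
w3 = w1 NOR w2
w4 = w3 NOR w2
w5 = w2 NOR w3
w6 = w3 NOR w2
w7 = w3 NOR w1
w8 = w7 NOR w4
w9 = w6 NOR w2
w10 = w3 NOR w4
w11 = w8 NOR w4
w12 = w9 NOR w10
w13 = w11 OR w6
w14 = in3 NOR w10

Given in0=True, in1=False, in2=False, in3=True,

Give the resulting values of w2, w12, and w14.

w1 = in1 OR in2 = False OR False = False
w2 = w1 NOR in0 = False NOR True = False
w3 = w1 NOR w2 = False NOR False = True
w4 = w3 NOR w2 = True NOR False = False
w6 = w3 NOR w2 = True NOR False = False
w9 = w6 NOR w2 = False NOR False = True
w10 = w3 NOR w4 = True NOR False = False
w12 = w9 NOR w10 = True NOR False = False
w14 = in3 NOR w10 = True NOR False = False

w2 = False  w12 = False  w14 = False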